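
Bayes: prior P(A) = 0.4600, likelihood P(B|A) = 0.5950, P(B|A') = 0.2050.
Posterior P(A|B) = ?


P(B) = P(B|A)*P(A) + P(B|A')*P(A')
= 0.5950*0.4600 + 0.2050*0.5400
= 0.273700 + 0.110700 = 0.384400
P(A|B) = 0.273700/0.384400 = 0.7120

P(A|B) = 0.7120


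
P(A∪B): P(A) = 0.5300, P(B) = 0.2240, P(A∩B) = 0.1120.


P(A∪B) = 0.5300 + 0.2240 - 0.1120
= 0.7540 - 0.1120
= 0.6420

P(A∪B) = 0.6420


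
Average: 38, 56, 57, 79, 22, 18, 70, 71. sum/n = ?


Sum = 38 + 56 + 57 + 79 + 22 + 18 + 70 + 71 = 411
n = 8
Mean = 411/8 = 51.3750

Mean = 51.3750


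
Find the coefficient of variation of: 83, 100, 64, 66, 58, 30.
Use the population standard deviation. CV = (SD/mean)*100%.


Mean = 66.8333
SD = 21.6211
CV = (21.6211/66.8333)*100 = 32.3508%

CV = 32.3508%


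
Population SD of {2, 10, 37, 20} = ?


Mean = 17.2500
Variance = 170.6875
SD = sqrt(170.6875) = 13.0647

SD = 13.0647


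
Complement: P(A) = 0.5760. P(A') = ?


P(not A) = 1 - 0.5760 = 0.4240

P(not A) = 0.4240


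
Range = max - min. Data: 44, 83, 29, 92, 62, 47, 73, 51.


Max = 92, Min = 29
Range = 92 - 29 = 63

Range = 63


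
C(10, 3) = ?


C(10,3) = 10!/(3! × 7!)
= 3628800/(6 × 5040)
= 120

C(10,3) = 120


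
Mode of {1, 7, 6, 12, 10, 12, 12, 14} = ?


Frequencies: 1:1, 6:1, 7:1, 10:1, 12:3, 14:1
Max frequency = 3
Mode = 12

Mode = 12


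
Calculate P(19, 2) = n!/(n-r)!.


P(19,2) = 19!/17!
= 121645100408832000/355687428096000
= 342

P(19,2) = 342


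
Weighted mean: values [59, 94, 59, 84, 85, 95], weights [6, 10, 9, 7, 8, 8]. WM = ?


Numerator = 59*6 + 94*10 + 59*9 + 84*7 + 85*8 + 95*8 = 3853
Denominator = 6 + 10 + 9 + 7 + 8 + 8 = 48
WM = 3853/48 = 80.2708

WM = 80.2708


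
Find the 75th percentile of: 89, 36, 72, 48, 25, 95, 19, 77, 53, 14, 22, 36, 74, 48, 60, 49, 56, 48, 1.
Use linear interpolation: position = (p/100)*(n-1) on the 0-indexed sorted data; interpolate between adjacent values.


Sorted: 1, 14, 19, 22, 25, 36, 36, 48, 48, 48, 49, 53, 56, 60, 72, 74, 77, 89, 95
n = 19
Index = 75/100 * 18 = 13.5000
Lower = data[13] = 60, Upper = data[14] = 72
P75 = 60 + 0.5000*(12) = 66.0000

P75 = 66.0000


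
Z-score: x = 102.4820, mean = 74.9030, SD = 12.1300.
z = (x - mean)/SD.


z = (102.4820 - 74.9030)/12.1300
= 27.5790/12.1300
= 2.2736

z = 2.2736


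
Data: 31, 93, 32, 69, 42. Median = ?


Sorted: 31, 32, 42, 69, 93
n = 5 (odd)
Middle value = 42

Median = 42


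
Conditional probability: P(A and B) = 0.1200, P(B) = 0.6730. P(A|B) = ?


P(A|B) = 0.1200/0.6730 = 0.1783

P(A|B) = 0.1783


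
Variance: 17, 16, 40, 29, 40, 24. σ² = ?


Mean = 27.6667
Squared deviations: 113.7778, 136.1111, 152.1111, 1.7778, 152.1111, 13.4444
Sum = 569.3333
Variance = 569.3333/6 = 94.8889

Variance = 94.8889


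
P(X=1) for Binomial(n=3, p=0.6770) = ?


C(3,1) = 3
p^1 = 0.677000
(1-p)^2 = 0.104329
P = 3 * 0.677000 * 0.104329 = 0.2119

P(X=1) = 0.2119


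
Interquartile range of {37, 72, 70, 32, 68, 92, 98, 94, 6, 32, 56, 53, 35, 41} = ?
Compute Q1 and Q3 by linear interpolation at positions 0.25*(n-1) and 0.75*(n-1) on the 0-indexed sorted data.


Sorted: 6, 32, 32, 35, 37, 41, 53, 56, 68, 70, 72, 92, 94, 98
Q1 (25th %ile) = 35.5000
Q3 (75th %ile) = 71.5000
IQR = 71.5000 - 35.5000 = 36.0000

IQR = 36.0000


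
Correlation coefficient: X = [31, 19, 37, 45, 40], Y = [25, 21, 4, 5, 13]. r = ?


Mean X = 34.4000, Mean Y = 13.6000
SD X = 8.935323, SD Y = 8.380931
Cov = -54.440000
r = -54.440000/(8.935323*8.380931) = -0.7270

r = -0.7270


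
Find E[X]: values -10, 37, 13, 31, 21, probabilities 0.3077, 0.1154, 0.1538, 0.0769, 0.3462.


E[X] = -10*0.3077 + 37*0.1154 + 13*0.1538 + 31*0.0769 + 21*0.3462
= -3.0770 + 4.2698 + 1.9994 + 2.3839 + 7.2702
= 12.8463

E[X] = 12.8463


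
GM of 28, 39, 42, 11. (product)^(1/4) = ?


Product = 28 × 39 × 42 × 11 = 504504
GM = 504504^(1/4) = 26.6512

GM = 26.6512


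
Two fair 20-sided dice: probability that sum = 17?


Total outcomes = 20×20 = 400
Favorable (sum = 17): 16
P = 16/400 = 0.0400

P = 0.0400


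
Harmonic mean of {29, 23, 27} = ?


Sum of reciprocals = 1/29 + 1/23 + 1/27 = 0.114998
HM = 3/0.114998 = 26.0874

HM = 26.0874


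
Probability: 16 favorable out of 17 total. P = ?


P = 16/17 = 0.9412

P = 0.9412


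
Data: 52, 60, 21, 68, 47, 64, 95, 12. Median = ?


Sorted: 12, 21, 47, 52, 60, 64, 68, 95
n = 8 (even)
Middle values: 52 and 60
Median = (52+60)/2 = 56.0000

Median = 56.0000


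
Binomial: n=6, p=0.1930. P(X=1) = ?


C(6,1) = 6
p^1 = 0.193000
(1-p)^5 = 0.342269
P = 6 * 0.193000 * 0.342269 = 0.3963

P(X=1) = 0.3963


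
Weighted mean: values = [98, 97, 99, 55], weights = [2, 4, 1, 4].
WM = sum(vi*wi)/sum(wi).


Numerator = 98*2 + 97*4 + 99*1 + 55*4 = 903
Denominator = 2 + 4 + 1 + 4 = 11
WM = 903/11 = 82.0909

WM = 82.0909


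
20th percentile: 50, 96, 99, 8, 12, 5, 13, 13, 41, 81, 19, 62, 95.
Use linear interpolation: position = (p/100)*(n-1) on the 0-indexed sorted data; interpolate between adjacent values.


Sorted: 5, 8, 12, 13, 13, 19, 41, 50, 62, 81, 95, 96, 99
n = 13
Index = 20/100 * 12 = 2.4000
Lower = data[2] = 12, Upper = data[3] = 13
P20 = 12 + 0.4000*(1) = 12.4000

P20 = 12.4000


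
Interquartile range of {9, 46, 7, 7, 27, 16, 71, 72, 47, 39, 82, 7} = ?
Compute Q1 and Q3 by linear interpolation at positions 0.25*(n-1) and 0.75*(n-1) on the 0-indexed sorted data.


Sorted: 7, 7, 7, 9, 16, 27, 39, 46, 47, 71, 72, 82
Q1 (25th %ile) = 8.5000
Q3 (75th %ile) = 53.0000
IQR = 53.0000 - 8.5000 = 44.5000

IQR = 44.5000


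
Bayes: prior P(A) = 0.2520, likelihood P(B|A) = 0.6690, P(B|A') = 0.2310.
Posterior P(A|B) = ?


P(B) = P(B|A)*P(A) + P(B|A')*P(A')
= 0.6690*0.2520 + 0.2310*0.7480
= 0.168588 + 0.172788 = 0.341376
P(A|B) = 0.168588/0.341376 = 0.4938

P(A|B) = 0.4938


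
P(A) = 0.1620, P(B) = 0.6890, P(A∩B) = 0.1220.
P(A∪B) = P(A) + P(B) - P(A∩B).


P(A∪B) = 0.1620 + 0.6890 - 0.1220
= 0.8510 - 0.1220
= 0.7290

P(A∪B) = 0.7290


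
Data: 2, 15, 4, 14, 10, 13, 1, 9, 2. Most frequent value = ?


Frequencies: 1:1, 2:2, 4:1, 9:1, 10:1, 13:1, 14:1, 15:1
Max frequency = 2
Mode = 2

Mode = 2


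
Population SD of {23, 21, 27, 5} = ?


Mean = 19.0000
Variance = 70.0000
SD = sqrt(70.0000) = 8.3666

SD = 8.3666


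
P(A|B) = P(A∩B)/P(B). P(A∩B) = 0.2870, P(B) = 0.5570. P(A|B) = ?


P(A|B) = 0.2870/0.5570 = 0.5153

P(A|B) = 0.5153


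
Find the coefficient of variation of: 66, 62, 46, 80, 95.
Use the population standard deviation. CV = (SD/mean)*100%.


Mean = 69.8000
SD = 16.6181
CV = (16.6181/69.8000)*100 = 23.8081%

CV = 23.8081%


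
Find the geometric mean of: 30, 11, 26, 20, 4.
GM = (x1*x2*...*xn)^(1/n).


Product = 30 × 11 × 26 × 20 × 4 = 686400
GM = 686400^(1/5) = 14.6999

GM = 14.6999


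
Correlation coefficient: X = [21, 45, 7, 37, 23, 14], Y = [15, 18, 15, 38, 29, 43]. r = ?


Mean X = 24.5000, Mean Y = 26.3333
SD X = 12.958266, SD Y = 11.160446
Cov = 5.666667
r = 5.666667/(12.958266*11.160446) = 0.0392

r = 0.0392


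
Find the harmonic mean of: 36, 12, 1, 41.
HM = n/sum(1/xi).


Sum of reciprocals = 1/36 + 1/12 + 1/1 + 1/41 = 1.135501
HM = 4/1.135501 = 3.5227

HM = 3.5227


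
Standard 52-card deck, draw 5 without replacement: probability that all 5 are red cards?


P(all red cards) = (26/52) × (25/51) × (24/50) × (23/49) × (22/48)
= 0.0253

P = 0.0253


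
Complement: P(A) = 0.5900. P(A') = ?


P(not A) = 1 - 0.5900 = 0.4100

P(not A) = 0.4100


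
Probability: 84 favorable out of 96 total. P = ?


P = 84/96 = 0.8750

P = 0.8750


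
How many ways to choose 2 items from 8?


C(8,2) = 8!/(2! × 6!)
= 40320/(2 × 720)
= 28

C(8,2) = 28


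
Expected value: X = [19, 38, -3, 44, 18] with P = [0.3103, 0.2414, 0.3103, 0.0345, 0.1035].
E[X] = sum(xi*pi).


E[X] = 19*0.3103 + 38*0.2414 - 3*0.3103 + 44*0.0345 + 18*0.1035
= 5.8957 + 9.1732 - 0.9309 + 1.5180 + 1.8630
= 17.5190

E[X] = 17.5190


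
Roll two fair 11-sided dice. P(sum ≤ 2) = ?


Total outcomes = 11×11 = 121
Favorable (sum ≤ 2): 1
P = 1/121 = 0.0083

P = 0.0083


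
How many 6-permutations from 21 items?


P(21,6) = 21!/15!
= 51090942171709440000/1307674368000
= 39070080

P(21,6) = 39070080


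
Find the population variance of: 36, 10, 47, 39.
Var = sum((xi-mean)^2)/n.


Mean = 33.0000
Squared deviations: 9.0000, 529.0000, 196.0000, 36.0000
Sum = 770.0000
Variance = 770.0000/4 = 192.5000

Variance = 192.5000


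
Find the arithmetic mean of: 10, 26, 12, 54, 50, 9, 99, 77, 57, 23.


Sum = 10 + 26 + 12 + 54 + 50 + 9 + 99 + 77 + 57 + 23 = 417
n = 10
Mean = 417/10 = 41.7000

Mean = 41.7000


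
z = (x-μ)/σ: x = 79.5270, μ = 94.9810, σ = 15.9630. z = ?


z = (79.5270 - 94.9810)/15.9630
= -15.4540/15.9630
= -0.9681

z = -0.9681


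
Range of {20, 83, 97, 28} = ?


Max = 97, Min = 20
Range = 97 - 20 = 77

Range = 77


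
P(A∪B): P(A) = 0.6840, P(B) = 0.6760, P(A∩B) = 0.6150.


P(A∪B) = 0.6840 + 0.6760 - 0.6150
= 1.3600 - 0.6150
= 0.7450

P(A∪B) = 0.7450


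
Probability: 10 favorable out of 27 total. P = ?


P = 10/27 = 0.3704

P = 0.3704


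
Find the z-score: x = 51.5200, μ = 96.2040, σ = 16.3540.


z = (51.5200 - 96.2040)/16.3540
= -44.6840/16.3540
= -2.7323

z = -2.7323


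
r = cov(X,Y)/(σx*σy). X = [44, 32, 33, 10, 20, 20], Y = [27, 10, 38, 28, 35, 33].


Mean X = 26.5000, Mean Y = 28.5000
SD X = 11.071736, SD Y = 9.105859
Cov = -21.583333
r = -21.583333/(11.071736*9.105859) = -0.2141

r = -0.2141


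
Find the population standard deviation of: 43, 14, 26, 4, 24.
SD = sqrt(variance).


Mean = 22.2000
Variance = 169.7600
SD = sqrt(169.7600) = 13.0292

SD = 13.0292


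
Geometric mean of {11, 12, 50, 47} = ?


Product = 11 × 12 × 50 × 47 = 310200
GM = 310200^(1/4) = 23.5999

GM = 23.5999


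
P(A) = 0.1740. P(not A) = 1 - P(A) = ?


P(not A) = 1 - 0.1740 = 0.8260

P(not A) = 0.8260


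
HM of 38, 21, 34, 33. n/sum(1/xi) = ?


Sum of reciprocals = 1/38 + 1/21 + 1/34 + 1/33 = 0.133650
HM = 4/0.133650 = 29.9290

HM = 29.9290


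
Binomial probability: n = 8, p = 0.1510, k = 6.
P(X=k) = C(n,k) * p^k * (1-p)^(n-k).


C(8,6) = 28
p^6 = 1.185391e-05
(1-p)^2 = 0.720801
P = 28 * 1.185391e-05 * 0.720801 = 0.0002

P(X=6) = 0.0002


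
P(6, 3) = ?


P(6,3) = 6!/3!
= 720/6
= 120

P(6,3) = 120


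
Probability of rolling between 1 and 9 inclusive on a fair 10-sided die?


Favorable outcomes (1 ≤ roll ≤ 9): 9
Total outcomes = 10
P = 9/10 = 0.9000

P = 0.9000


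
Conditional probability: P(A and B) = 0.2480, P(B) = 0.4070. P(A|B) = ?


P(A|B) = 0.2480/0.4070 = 0.6093

P(A|B) = 0.6093


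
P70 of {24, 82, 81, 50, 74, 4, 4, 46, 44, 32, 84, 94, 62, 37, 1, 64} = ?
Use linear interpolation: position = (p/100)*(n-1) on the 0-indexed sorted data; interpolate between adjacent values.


Sorted: 1, 4, 4, 24, 32, 37, 44, 46, 50, 62, 64, 74, 81, 82, 84, 94
n = 16
Index = 70/100 * 15 = 10.5000
Lower = data[10] = 64, Upper = data[11] = 74
P70 = 64 + 0.5000*(10) = 69.0000

P70 = 69.0000


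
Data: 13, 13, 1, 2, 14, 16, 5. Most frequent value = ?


Frequencies: 1:1, 2:1, 5:1, 13:2, 14:1, 16:1
Max frequency = 2
Mode = 13

Mode = 13


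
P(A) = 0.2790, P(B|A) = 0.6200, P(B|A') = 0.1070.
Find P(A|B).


P(B) = P(B|A)*P(A) + P(B|A')*P(A')
= 0.6200*0.2790 + 0.1070*0.7210
= 0.172980 + 0.077147 = 0.250127
P(A|B) = 0.172980/0.250127 = 0.6916

P(A|B) = 0.6916


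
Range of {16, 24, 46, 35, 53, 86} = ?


Max = 86, Min = 16
Range = 86 - 16 = 70

Range = 70


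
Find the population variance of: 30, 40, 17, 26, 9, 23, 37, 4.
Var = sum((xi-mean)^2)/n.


Mean = 23.2500
Squared deviations: 45.5625, 280.5625, 39.0625, 7.5625, 203.0625, 0.0625, 189.0625, 370.5625
Sum = 1135.5000
Variance = 1135.5000/8 = 141.9375

Variance = 141.9375


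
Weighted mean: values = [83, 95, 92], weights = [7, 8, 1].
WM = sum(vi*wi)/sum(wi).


Numerator = 83*7 + 95*8 + 92*1 = 1433
Denominator = 7 + 8 + 1 = 16
WM = 1433/16 = 89.5625

WM = 89.5625


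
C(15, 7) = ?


C(15,7) = 15!/(7! × 8!)
= 1307674368000/(5040 × 40320)
= 6435

C(15,7) = 6435


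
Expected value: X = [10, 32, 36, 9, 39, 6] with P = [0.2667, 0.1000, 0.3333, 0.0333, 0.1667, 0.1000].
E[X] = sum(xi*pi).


E[X] = 10*0.2667 + 32*0.1000 + 36*0.3333 + 9*0.0333 + 39*0.1667 + 6*0.1000
= 2.6670 + 3.2000 + 11.9988 + 0.2997 + 6.5013 + 0.6000
= 25.2668

E[X] = 25.2668


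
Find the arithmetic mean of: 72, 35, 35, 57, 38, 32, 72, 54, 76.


Sum = 72 + 35 + 35 + 57 + 38 + 32 + 72 + 54 + 76 = 471
n = 9
Mean = 471/9 = 52.3333

Mean = 52.3333


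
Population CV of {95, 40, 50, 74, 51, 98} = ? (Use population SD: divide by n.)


Mean = 68.0000
SD = 22.5906
CV = (22.5906/68.0000)*100 = 33.2214%

CV = 33.2214%


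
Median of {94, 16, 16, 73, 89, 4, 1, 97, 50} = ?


Sorted: 1, 4, 16, 16, 50, 73, 89, 94, 97
n = 9 (odd)
Middle value = 50

Median = 50


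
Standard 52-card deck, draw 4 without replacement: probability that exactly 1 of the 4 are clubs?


Hypergeometric: P(X=1) = C(13,1)·C(39,3) / C(52,4)
= 13 × 9139 / 270725
= 118807/270725 = 0.4388

P = 0.4388


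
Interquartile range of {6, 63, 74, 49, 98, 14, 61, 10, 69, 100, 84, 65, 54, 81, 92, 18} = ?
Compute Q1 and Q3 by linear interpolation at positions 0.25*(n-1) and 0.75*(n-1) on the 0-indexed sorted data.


Sorted: 6, 10, 14, 18, 49, 54, 61, 63, 65, 69, 74, 81, 84, 92, 98, 100
Q1 (25th %ile) = 41.2500
Q3 (75th %ile) = 81.7500
IQR = 81.7500 - 41.2500 = 40.5000

IQR = 40.5000


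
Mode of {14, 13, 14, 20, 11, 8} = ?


Frequencies: 8:1, 11:1, 13:1, 14:2, 20:1
Max frequency = 2
Mode = 14

Mode = 14


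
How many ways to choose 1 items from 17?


C(17,1) = 17!/(1! × 16!)
= 355687428096000/(1 × 20922789888000)
= 17

C(17,1) = 17


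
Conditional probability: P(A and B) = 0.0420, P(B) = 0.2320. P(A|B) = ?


P(A|B) = 0.0420/0.2320 = 0.1810

P(A|B) = 0.1810


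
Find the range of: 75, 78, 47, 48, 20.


Max = 78, Min = 20
Range = 78 - 20 = 58

Range = 58


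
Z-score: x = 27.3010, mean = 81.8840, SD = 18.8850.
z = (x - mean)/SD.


z = (27.3010 - 81.8840)/18.8850
= -54.5830/18.8850
= -2.8903

z = -2.8903


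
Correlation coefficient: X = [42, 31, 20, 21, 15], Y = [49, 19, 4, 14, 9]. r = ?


Mean X = 25.8000, Mean Y = 19.0000
SD X = 9.620811, SD Y = 15.811388
Cov = 141.000000
r = 141.000000/(9.620811*15.811388) = 0.9269

r = 0.9269


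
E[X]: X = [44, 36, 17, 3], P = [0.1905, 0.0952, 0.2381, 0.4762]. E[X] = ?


E[X] = 44*0.1905 + 36*0.0952 + 17*0.2381 + 3*0.4762
= 8.3820 + 3.4272 + 4.0477 + 1.4286
= 17.2855

E[X] = 17.2855


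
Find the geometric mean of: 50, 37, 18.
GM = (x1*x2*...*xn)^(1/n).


Product = 50 × 37 × 18 = 33300
GM = 33300^(1/3) = 32.1722

GM = 32.1722


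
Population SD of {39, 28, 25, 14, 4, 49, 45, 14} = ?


Mean = 27.2500
Variance = 227.9375
SD = sqrt(227.9375) = 15.0976

SD = 15.0976


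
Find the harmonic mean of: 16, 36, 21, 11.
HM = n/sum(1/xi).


Sum of reciprocals = 1/16 + 1/36 + 1/21 + 1/11 = 0.228806
HM = 4/0.228806 = 17.4821

HM = 17.4821


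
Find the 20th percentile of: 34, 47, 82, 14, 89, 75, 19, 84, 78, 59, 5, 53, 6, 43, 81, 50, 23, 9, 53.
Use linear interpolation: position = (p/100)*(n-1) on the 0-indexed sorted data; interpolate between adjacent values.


Sorted: 5, 6, 9, 14, 19, 23, 34, 43, 47, 50, 53, 53, 59, 75, 78, 81, 82, 84, 89
n = 19
Index = 20/100 * 18 = 3.6000
Lower = data[3] = 14, Upper = data[4] = 19
P20 = 14 + 0.6000*(5) = 17.0000

P20 = 17.0000


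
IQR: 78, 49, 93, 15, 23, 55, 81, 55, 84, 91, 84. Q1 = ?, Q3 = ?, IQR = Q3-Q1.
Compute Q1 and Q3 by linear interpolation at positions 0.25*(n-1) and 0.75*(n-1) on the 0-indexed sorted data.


Sorted: 15, 23, 49, 55, 55, 78, 81, 84, 84, 91, 93
Q1 (25th %ile) = 52.0000
Q3 (75th %ile) = 84.0000
IQR = 84.0000 - 52.0000 = 32.0000

IQR = 32.0000


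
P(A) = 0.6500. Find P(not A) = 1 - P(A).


P(not A) = 1 - 0.6500 = 0.3500

P(not A) = 0.3500


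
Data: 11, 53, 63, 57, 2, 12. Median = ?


Sorted: 2, 11, 12, 53, 57, 63
n = 6 (even)
Middle values: 12 and 53
Median = (12+53)/2 = 32.5000

Median = 32.5000


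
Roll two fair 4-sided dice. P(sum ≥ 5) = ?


Total outcomes = 4×4 = 16
Favorable (sum ≥ 5): 10
P = 10/16 = 0.6250

P = 0.6250


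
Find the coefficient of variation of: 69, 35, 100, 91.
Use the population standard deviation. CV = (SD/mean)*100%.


Mean = 73.7500
SD = 25.0537
CV = (25.0537/73.7500)*100 = 33.9711%

CV = 33.9711%


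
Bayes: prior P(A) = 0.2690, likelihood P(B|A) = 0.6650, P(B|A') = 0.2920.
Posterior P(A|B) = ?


P(B) = P(B|A)*P(A) + P(B|A')*P(A')
= 0.6650*0.2690 + 0.2920*0.7310
= 0.178885 + 0.213452 = 0.392337
P(A|B) = 0.178885/0.392337 = 0.4559

P(A|B) = 0.4559


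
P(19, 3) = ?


P(19,3) = 19!/16!
= 121645100408832000/20922789888000
= 5814

P(19,3) = 5814


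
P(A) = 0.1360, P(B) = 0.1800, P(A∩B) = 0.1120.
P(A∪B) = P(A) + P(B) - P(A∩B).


P(A∪B) = 0.1360 + 0.1800 - 0.1120
= 0.3160 - 0.1120
= 0.2040

P(A∪B) = 0.2040


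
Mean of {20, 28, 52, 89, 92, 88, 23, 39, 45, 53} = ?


Sum = 20 + 28 + 52 + 89 + 92 + 88 + 23 + 39 + 45 + 53 = 529
n = 10
Mean = 529/10 = 52.9000

Mean = 52.9000


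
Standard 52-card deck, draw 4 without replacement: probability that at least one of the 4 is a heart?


P(at least one) = 1 - P(none)
P(none) = (39/52) × (38/51) × (37/50) × (36/49) = 0.303818
P(at least one) = 1 - 0.303818 = 0.6962

P = 0.6962


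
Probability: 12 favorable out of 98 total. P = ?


P = 12/98 = 0.1224

P = 0.1224


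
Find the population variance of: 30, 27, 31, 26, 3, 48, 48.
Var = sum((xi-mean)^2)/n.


Mean = 30.4286
Squared deviations: 0.1837, 11.7551, 0.3265, 19.6122, 752.3265, 308.7551, 308.7551
Sum = 1401.7143
Variance = 1401.7143/7 = 200.2449

Variance = 200.2449


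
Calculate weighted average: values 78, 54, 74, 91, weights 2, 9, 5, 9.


Numerator = 78*2 + 54*9 + 74*5 + 91*9 = 1831
Denominator = 2 + 9 + 5 + 9 = 25
WM = 1831/25 = 73.2400

WM = 73.2400


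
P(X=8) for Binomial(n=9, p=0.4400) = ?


C(9,8) = 9
p^8 = 0.001405
(1-p)^1 = 0.560000
P = 9 * 0.001405 * 0.560000 = 0.0071

P(X=8) = 0.0071


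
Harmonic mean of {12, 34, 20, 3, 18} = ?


Sum of reciprocals = 1/12 + 1/34 + 1/20 + 1/3 + 1/18 = 0.551634
HM = 5/0.551634 = 9.0640

HM = 9.0640


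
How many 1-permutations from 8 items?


P(8,1) = 8!/7!
= 40320/5040
= 8

P(8,1) = 8


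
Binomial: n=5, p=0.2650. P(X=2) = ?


C(5,2) = 10
p^2 = 0.070225
(1-p)^3 = 0.397065
P = 10 * 0.070225 * 0.397065 = 0.2788

P(X=2) = 0.2788


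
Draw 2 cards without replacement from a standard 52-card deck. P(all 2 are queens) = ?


P(all queens) = (4/52) × (3/51)
= 0.0045

P = 0.0045


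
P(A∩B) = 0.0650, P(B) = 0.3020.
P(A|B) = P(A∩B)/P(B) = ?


P(A|B) = 0.0650/0.3020 = 0.2152

P(A|B) = 0.2152


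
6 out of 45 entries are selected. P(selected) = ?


P = 6/45 = 0.1333

P = 0.1333


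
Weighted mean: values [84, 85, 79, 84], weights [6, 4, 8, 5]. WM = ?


Numerator = 84*6 + 85*4 + 79*8 + 84*5 = 1896
Denominator = 6 + 4 + 8 + 5 = 23
WM = 1896/23 = 82.4348

WM = 82.4348


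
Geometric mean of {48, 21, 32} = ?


Product = 48 × 21 × 32 = 32256
GM = 32256^(1/3) = 31.8325

GM = 31.8325


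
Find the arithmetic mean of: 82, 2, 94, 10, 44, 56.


Sum = 82 + 2 + 94 + 10 + 44 + 56 = 288
n = 6
Mean = 288/6 = 48.0000

Mean = 48.0000


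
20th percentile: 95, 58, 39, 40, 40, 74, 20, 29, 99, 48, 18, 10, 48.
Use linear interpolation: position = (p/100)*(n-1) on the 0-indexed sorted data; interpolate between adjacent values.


Sorted: 10, 18, 20, 29, 39, 40, 40, 48, 48, 58, 74, 95, 99
n = 13
Index = 20/100 * 12 = 2.4000
Lower = data[2] = 20, Upper = data[3] = 29
P20 = 20 + 0.4000*(9) = 23.6000

P20 = 23.6000


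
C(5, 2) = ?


C(5,2) = 5!/(2! × 3!)
= 120/(2 × 6)
= 10

C(5,2) = 10


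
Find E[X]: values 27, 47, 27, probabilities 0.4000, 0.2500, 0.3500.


E[X] = 27*0.4000 + 47*0.2500 + 27*0.3500
= 10.8000 + 11.7500 + 9.4500
= 32.0000

E[X] = 32.0000


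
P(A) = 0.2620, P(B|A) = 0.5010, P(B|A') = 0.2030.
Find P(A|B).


P(B) = P(B|A)*P(A) + P(B|A')*P(A')
= 0.5010*0.2620 + 0.2030*0.7380
= 0.131262 + 0.149814 = 0.281076
P(A|B) = 0.131262/0.281076 = 0.4670

P(A|B) = 0.4670


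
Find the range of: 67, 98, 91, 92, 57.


Max = 98, Min = 57
Range = 98 - 57 = 41

Range = 41


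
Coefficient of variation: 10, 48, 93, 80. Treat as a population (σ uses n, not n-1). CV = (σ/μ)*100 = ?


Mean = 57.7500
SD = 32.0654
CV = (32.0654/57.7500)*100 = 55.5244%

CV = 55.5244%


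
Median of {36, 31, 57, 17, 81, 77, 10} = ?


Sorted: 10, 17, 31, 36, 57, 77, 81
n = 7 (odd)
Middle value = 36

Median = 36


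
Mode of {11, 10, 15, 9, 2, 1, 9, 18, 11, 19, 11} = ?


Frequencies: 1:1, 2:1, 9:2, 10:1, 11:3, 15:1, 18:1, 19:1
Max frequency = 3
Mode = 11

Mode = 11


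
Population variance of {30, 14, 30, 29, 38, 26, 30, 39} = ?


Mean = 29.5000
Squared deviations: 0.2500, 240.2500, 0.2500, 0.2500, 72.2500, 12.2500, 0.2500, 90.2500
Sum = 416.0000
Variance = 416.0000/8 = 52.0000

Variance = 52.0000


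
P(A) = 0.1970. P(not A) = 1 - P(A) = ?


P(not A) = 1 - 0.1970 = 0.8030

P(not A) = 0.8030


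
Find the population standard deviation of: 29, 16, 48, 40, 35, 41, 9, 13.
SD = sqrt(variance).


Mean = 28.8750
Variance = 185.8594
SD = sqrt(185.8594) = 13.6330

SD = 13.6330


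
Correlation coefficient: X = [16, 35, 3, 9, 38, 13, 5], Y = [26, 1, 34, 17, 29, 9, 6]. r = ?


Mean X = 17.0000, Mean Y = 17.4286
SD X = 13.016473, SD Y = 11.672399
Cov = -17.000000
r = -17.000000/(13.016473*11.672399) = -0.1119

r = -0.1119


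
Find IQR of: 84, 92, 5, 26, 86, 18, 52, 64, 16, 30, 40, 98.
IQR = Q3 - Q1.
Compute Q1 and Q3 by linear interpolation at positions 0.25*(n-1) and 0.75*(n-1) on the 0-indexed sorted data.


Sorted: 5, 16, 18, 26, 30, 40, 52, 64, 84, 86, 92, 98
Q1 (25th %ile) = 24.0000
Q3 (75th %ile) = 84.5000
IQR = 84.5000 - 24.0000 = 60.5000

IQR = 60.5000


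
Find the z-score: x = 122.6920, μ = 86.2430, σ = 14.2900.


z = (122.6920 - 86.2430)/14.2900
= 36.4490/14.2900
= 2.5507

z = 2.5507


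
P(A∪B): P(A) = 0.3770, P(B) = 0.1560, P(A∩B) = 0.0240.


P(A∪B) = 0.3770 + 0.1560 - 0.0240
= 0.5330 - 0.0240
= 0.5090

P(A∪B) = 0.5090


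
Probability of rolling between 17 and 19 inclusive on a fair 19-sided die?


Favorable outcomes (17 ≤ roll ≤ 19): 3
Total outcomes = 19
P = 3/19 = 0.1579

P = 0.1579


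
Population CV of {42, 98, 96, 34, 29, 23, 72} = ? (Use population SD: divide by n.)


Mean = 56.2857
SD = 29.5621
CV = (29.5621/56.2857)*100 = 52.5215%

CV = 52.5215%


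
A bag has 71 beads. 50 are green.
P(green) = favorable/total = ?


P = 50/71 = 0.7042

P = 0.7042


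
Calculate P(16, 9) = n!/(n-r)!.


P(16,9) = 16!/7!
= 20922789888000/5040
= 4151347200

P(16,9) = 4151347200


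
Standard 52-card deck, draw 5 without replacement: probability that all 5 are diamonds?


P(all diamonds) = (13/52) × (12/51) × (11/50) × (10/49) × (9/48)
= 0.0005

P = 0.0005


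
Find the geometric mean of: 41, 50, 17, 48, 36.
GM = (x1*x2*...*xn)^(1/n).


Product = 41 × 50 × 17 × 48 × 36 = 60220800
GM = 60220800^(1/5) = 35.9707

GM = 35.9707


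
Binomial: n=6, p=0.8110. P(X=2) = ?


C(6,2) = 15
p^2 = 0.657721
(1-p)^4 = 0.001276
P = 15 * 0.657721 * 0.001276 = 0.0126

P(X=2) = 0.0126


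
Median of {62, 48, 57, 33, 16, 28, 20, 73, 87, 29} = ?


Sorted: 16, 20, 28, 29, 33, 48, 57, 62, 73, 87
n = 10 (even)
Middle values: 33 and 48
Median = (33+48)/2 = 40.5000

Median = 40.5000


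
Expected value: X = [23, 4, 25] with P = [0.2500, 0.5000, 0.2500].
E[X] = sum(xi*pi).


E[X] = 23*0.2500 + 4*0.5000 + 25*0.2500
= 5.7500 + 2.0000 + 6.2500
= 14.0000

E[X] = 14.0000


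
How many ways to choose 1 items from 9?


C(9,1) = 9!/(1! × 8!)
= 362880/(1 × 40320)
= 9

C(9,1) = 9


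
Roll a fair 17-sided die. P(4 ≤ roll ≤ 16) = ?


Favorable outcomes (4 ≤ roll ≤ 16): 13
Total outcomes = 17
P = 13/17 = 0.7647

P = 0.7647


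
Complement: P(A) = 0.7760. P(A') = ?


P(not A) = 1 - 0.7760 = 0.2240

P(not A) = 0.2240


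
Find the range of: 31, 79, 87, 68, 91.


Max = 91, Min = 31
Range = 91 - 31 = 60

Range = 60


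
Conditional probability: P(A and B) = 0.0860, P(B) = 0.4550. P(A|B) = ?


P(A|B) = 0.0860/0.4550 = 0.1890

P(A|B) = 0.1890


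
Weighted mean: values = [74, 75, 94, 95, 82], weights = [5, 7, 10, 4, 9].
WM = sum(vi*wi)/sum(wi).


Numerator = 74*5 + 75*7 + 94*10 + 95*4 + 82*9 = 2953
Denominator = 5 + 7 + 10 + 4 + 9 = 35
WM = 2953/35 = 84.3714

WM = 84.3714


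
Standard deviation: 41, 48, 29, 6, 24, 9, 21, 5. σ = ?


Mean = 22.8750
Variance = 224.8594
SD = sqrt(224.8594) = 14.9953

SD = 14.9953


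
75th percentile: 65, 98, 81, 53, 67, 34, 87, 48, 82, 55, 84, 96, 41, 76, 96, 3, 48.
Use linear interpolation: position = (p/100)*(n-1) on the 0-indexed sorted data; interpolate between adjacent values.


Sorted: 3, 34, 41, 48, 48, 53, 55, 65, 67, 76, 81, 82, 84, 87, 96, 96, 98
n = 17
Index = 75/100 * 16 = 12.0000
Lower = data[12] = 84, Upper = data[13] = 87
P75 = 84 + 0*(3) = 84.0000

P75 = 84.0000


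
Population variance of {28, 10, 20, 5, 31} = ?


Mean = 18.8000
Squared deviations: 84.6400, 77.4400, 1.4400, 190.4400, 148.8400
Sum = 502.8000
Variance = 502.8000/5 = 100.5600

Variance = 100.5600


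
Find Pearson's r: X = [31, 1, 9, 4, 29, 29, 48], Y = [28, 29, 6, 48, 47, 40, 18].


Mean X = 21.5714, Mean Y = 30.8571
SD X = 15.980856, SD Y = 14.307127
Cov = -18.489796
r = -18.489796/(15.980856*14.307127) = -0.0809

r = -0.0809


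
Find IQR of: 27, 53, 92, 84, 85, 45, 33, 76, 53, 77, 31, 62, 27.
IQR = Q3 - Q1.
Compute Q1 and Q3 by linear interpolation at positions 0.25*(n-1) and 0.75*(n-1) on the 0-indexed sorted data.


Sorted: 27, 27, 31, 33, 45, 53, 53, 62, 76, 77, 84, 85, 92
Q1 (25th %ile) = 33.0000
Q3 (75th %ile) = 77.0000
IQR = 77.0000 - 33.0000 = 44.0000

IQR = 44.0000


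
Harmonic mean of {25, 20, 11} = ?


Sum of reciprocals = 1/25 + 1/20 + 1/11 = 0.180909
HM = 3/0.180909 = 16.5829

HM = 16.5829


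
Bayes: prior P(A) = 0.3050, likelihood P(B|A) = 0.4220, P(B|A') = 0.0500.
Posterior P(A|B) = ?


P(B) = P(B|A)*P(A) + P(B|A')*P(A')
= 0.4220*0.3050 + 0.0500*0.6950
= 0.128710 + 0.034750 = 0.163460
P(A|B) = 0.128710/0.163460 = 0.7874

P(A|B) = 0.7874


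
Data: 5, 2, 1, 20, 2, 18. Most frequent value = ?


Frequencies: 1:1, 2:2, 5:1, 18:1, 20:1
Max frequency = 2
Mode = 2

Mode = 2


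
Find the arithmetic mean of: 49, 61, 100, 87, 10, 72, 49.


Sum = 49 + 61 + 100 + 87 + 10 + 72 + 49 = 428
n = 7
Mean = 428/7 = 61.1429

Mean = 61.1429


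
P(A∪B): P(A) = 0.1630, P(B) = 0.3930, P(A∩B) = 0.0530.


P(A∪B) = 0.1630 + 0.3930 - 0.0530
= 0.5560 - 0.0530
= 0.5030

P(A∪B) = 0.5030


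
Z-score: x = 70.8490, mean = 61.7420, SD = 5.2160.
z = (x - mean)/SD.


z = (70.8490 - 61.7420)/5.2160
= 9.1070/5.2160
= 1.7460

z = 1.7460


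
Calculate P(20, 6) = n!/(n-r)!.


P(20,6) = 20!/14!
= 2432902008176640000/87178291200
= 27907200

P(20,6) = 27907200


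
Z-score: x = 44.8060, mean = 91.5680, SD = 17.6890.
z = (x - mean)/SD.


z = (44.8060 - 91.5680)/17.6890
= -46.7620/17.6890
= -2.6436

z = -2.6436


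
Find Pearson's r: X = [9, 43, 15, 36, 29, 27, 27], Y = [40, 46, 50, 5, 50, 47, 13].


Mean X = 26.5714, Mean Y = 35.8571
SD X = 10.741869, SD Y = 17.398100
Cov = -47.346939
r = -47.346939/(10.741869*17.398100) = -0.2533

r = -0.2533


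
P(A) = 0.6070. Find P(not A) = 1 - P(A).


P(not A) = 1 - 0.6070 = 0.3930

P(not A) = 0.3930


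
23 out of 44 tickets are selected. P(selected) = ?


P = 23/44 = 0.5227

P = 0.5227


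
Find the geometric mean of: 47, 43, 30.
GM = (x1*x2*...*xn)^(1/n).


Product = 47 × 43 × 30 = 60630
GM = 60630^(1/3) = 39.2852

GM = 39.2852


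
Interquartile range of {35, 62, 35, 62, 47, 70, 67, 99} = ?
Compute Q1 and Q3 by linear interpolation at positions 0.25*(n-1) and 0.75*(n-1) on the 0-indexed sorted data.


Sorted: 35, 35, 47, 62, 62, 67, 70, 99
Q1 (25th %ile) = 44.0000
Q3 (75th %ile) = 67.7500
IQR = 67.7500 - 44.0000 = 23.7500

IQR = 23.7500


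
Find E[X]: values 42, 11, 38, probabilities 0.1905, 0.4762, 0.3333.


E[X] = 42*0.1905 + 11*0.4762 + 38*0.3333
= 8.0010 + 5.2382 + 12.6654
= 25.9046

E[X] = 25.9046


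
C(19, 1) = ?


C(19,1) = 19!/(1! × 18!)
= 121645100408832000/(1 × 6402373705728000)
= 19

C(19,1) = 19


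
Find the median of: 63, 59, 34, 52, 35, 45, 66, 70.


Sorted: 34, 35, 45, 52, 59, 63, 66, 70
n = 8 (even)
Middle values: 52 and 59
Median = (52+59)/2 = 55.5000

Median = 55.5000


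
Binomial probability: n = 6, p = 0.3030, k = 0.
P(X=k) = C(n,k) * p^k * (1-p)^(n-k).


C(6,0) = 1
p^0 = 1.000000
(1-p)^6 = 0.114656
P = 1 * 1.000000 * 0.114656 = 0.1147

P(X=0) = 0.1147


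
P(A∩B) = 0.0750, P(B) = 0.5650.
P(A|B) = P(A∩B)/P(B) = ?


P(A|B) = 0.0750/0.5650 = 0.1327

P(A|B) = 0.1327


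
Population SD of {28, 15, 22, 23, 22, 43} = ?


Mean = 25.5000
Variance = 75.5833
SD = sqrt(75.5833) = 8.6939

SD = 8.6939


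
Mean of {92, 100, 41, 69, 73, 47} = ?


Sum = 92 + 100 + 41 + 69 + 73 + 47 = 422
n = 6
Mean = 422/6 = 70.3333

Mean = 70.3333


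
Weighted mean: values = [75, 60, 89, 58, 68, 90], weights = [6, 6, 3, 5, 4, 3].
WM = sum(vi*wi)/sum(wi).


Numerator = 75*6 + 60*6 + 89*3 + 58*5 + 68*4 + 90*3 = 1909
Denominator = 6 + 6 + 3 + 5 + 4 + 3 = 27
WM = 1909/27 = 70.7037

WM = 70.7037


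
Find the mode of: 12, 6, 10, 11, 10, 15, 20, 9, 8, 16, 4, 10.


Frequencies: 4:1, 6:1, 8:1, 9:1, 10:3, 11:1, 12:1, 15:1, 16:1, 20:1
Max frequency = 3
Mode = 10

Mode = 10


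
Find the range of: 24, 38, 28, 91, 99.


Max = 99, Min = 24
Range = 99 - 24 = 75

Range = 75


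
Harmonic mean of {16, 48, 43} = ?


Sum of reciprocals = 1/16 + 1/48 + 1/43 = 0.106589
HM = 3/0.106589 = 28.1455

HM = 28.1455


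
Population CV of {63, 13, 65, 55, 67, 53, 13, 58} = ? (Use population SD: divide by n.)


Mean = 48.3750
SD = 20.9102
CV = (20.9102/48.3750)*100 = 43.2251%

CV = 43.2251%


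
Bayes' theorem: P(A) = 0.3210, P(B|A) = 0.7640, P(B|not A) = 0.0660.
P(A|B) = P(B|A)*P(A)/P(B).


P(B) = P(B|A)*P(A) + P(B|A')*P(A')
= 0.7640*0.3210 + 0.0660*0.6790
= 0.245244 + 0.044814 = 0.290058
P(A|B) = 0.245244/0.290058 = 0.8455

P(A|B) = 0.8455


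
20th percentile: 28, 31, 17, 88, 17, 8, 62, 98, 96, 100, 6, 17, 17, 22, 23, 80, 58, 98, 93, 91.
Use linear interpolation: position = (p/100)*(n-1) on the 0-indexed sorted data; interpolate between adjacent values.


Sorted: 6, 8, 17, 17, 17, 17, 22, 23, 28, 31, 58, 62, 80, 88, 91, 93, 96, 98, 98, 100
n = 20
Index = 20/100 * 19 = 3.8000
Lower = data[3] = 17, Upper = data[4] = 17
P20 = 17 + 0.8000*(0) = 17.0000

P20 = 17.0000


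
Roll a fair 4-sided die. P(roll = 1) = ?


Favorable outcomes (roll = 1): 1
Total outcomes = 4
P = 1/4 = 0.2500

P = 0.2500


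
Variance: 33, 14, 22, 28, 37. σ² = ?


Mean = 26.8000
Squared deviations: 38.4400, 163.8400, 23.0400, 1.4400, 104.0400
Sum = 330.8000
Variance = 330.8000/5 = 66.1600

Variance = 66.1600


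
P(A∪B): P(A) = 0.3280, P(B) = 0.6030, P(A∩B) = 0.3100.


P(A∪B) = 0.3280 + 0.6030 - 0.3100
= 0.9310 - 0.3100
= 0.6210

P(A∪B) = 0.6210


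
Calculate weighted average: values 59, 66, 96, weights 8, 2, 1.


Numerator = 59*8 + 66*2 + 96*1 = 700
Denominator = 8 + 2 + 1 = 11
WM = 700/11 = 63.6364

WM = 63.6364


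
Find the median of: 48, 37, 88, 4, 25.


Sorted: 4, 25, 37, 48, 88
n = 5 (odd)
Middle value = 37

Median = 37


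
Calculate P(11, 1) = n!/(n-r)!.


P(11,1) = 11!/10!
= 39916800/3628800
= 11

P(11,1) = 11


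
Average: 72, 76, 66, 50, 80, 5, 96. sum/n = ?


Sum = 72 + 76 + 66 + 50 + 80 + 5 + 96 = 445
n = 7
Mean = 445/7 = 63.5714

Mean = 63.5714


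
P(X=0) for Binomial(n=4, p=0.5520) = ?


C(4,0) = 1
p^0 = 1.000000
(1-p)^4 = 0.040282
P = 1 * 1.000000 * 0.040282 = 0.0403

P(X=0) = 0.0403


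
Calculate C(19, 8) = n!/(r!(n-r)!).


C(19,8) = 19!/(8! × 11!)
= 121645100408832000/(40320 × 39916800)
= 75582

C(19,8) = 75582


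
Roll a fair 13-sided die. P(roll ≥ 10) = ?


Favorable outcomes (roll ≥ 10): 4
Total outcomes = 13
P = 4/13 = 0.3077

P = 0.3077


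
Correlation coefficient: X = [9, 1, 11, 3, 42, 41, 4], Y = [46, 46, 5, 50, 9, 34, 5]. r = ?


Mean X = 15.8571, Mean Y = 27.8571
SD X = 16.530738, SD Y = 19.223710
Cov = -90.734694
r = -90.734694/(16.530738*19.223710) = -0.2855

r = -0.2855


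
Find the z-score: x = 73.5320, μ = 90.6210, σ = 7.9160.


z = (73.5320 - 90.6210)/7.9160
= -17.0890/7.9160
= -2.1588

z = -2.1588


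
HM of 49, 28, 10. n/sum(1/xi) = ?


Sum of reciprocals = 1/49 + 1/28 + 1/10 = 0.156122
HM = 3/0.156122 = 19.2157

HM = 19.2157


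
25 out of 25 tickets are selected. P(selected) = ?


P = 25/25 = 1.0000

P = 1.0000


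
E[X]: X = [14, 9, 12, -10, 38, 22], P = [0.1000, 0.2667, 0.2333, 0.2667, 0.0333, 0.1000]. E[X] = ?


E[X] = 14*0.1000 + 9*0.2667 + 12*0.2333 - 10*0.2667 + 38*0.0333 + 22*0.1000
= 1.4000 + 2.4003 + 2.7996 - 2.6670 + 1.2654 + 2.2000
= 7.3983

E[X] = 7.3983


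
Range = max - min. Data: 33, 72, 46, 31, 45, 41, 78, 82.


Max = 82, Min = 31
Range = 82 - 31 = 51

Range = 51


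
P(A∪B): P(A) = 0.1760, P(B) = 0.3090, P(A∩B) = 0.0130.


P(A∪B) = 0.1760 + 0.3090 - 0.0130
= 0.4850 - 0.0130
= 0.4720

P(A∪B) = 0.4720


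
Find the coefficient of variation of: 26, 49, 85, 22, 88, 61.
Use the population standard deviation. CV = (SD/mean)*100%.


Mean = 55.1667
SD = 25.7903
CV = (25.7903/55.1667)*100 = 46.7498%

CV = 46.7498%


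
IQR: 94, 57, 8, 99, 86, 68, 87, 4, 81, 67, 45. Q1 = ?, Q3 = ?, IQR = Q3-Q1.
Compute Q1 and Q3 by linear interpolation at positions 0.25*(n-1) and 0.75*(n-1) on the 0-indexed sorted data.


Sorted: 4, 8, 45, 57, 67, 68, 81, 86, 87, 94, 99
Q1 (25th %ile) = 51.0000
Q3 (75th %ile) = 86.5000
IQR = 86.5000 - 51.0000 = 35.5000

IQR = 35.5000


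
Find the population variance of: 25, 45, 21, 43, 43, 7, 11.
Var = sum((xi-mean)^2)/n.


Mean = 27.8571
Squared deviations: 8.1633, 293.8776, 47.0204, 229.3061, 229.3061, 435.0204, 284.1633
Sum = 1526.8571
Variance = 1526.8571/7 = 218.1224

Variance = 218.1224


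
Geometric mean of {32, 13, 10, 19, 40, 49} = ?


Product = 32 × 13 × 10 × 19 × 40 × 49 = 154918400
GM = 154918400^(1/6) = 23.1749

GM = 23.1749


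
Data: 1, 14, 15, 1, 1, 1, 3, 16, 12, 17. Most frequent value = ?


Frequencies: 1:4, 3:1, 12:1, 14:1, 15:1, 16:1, 17:1
Max frequency = 4
Mode = 1

Mode = 1


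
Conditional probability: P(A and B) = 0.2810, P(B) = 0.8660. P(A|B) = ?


P(A|B) = 0.2810/0.8660 = 0.3245

P(A|B) = 0.3245


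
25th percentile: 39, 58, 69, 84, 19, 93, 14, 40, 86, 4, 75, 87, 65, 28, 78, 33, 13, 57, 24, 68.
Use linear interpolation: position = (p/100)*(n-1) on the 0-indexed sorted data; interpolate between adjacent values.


Sorted: 4, 13, 14, 19, 24, 28, 33, 39, 40, 57, 58, 65, 68, 69, 75, 78, 84, 86, 87, 93
n = 20
Index = 25/100 * 19 = 4.7500
Lower = data[4] = 24, Upper = data[5] = 28
P25 = 24 + 0.7500*(4) = 27.0000

P25 = 27.0000


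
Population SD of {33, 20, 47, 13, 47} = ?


Mean = 32.0000
Variance = 191.2000
SD = sqrt(191.2000) = 13.8275

SD = 13.8275


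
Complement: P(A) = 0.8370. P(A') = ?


P(not A) = 1 - 0.8370 = 0.1630

P(not A) = 0.1630


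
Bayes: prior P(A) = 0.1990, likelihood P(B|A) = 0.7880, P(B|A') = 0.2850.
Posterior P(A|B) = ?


P(B) = P(B|A)*P(A) + P(B|A')*P(A')
= 0.7880*0.1990 + 0.2850*0.8010
= 0.156812 + 0.228285 = 0.385097
P(A|B) = 0.156812/0.385097 = 0.4072

P(A|B) = 0.4072


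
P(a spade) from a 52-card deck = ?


13 spades in 52 cards
P = 13/52 = 0.2500

P = 0.2500


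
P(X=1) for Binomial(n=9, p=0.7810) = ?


C(9,1) = 9
p^1 = 0.781000
(1-p)^8 = 5.291185e-06
P = 9 * 0.781000 * 5.291185e-06 = 3.7192e-05

P(X=1) = 3.7192e-05


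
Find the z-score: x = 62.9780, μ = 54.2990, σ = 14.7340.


z = (62.9780 - 54.2990)/14.7340
= 8.6790/14.7340
= 0.5890

z = 0.5890


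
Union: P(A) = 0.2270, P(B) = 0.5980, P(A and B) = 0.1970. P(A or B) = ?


P(A∪B) = 0.2270 + 0.5980 - 0.1970
= 0.8250 - 0.1970
= 0.6280

P(A∪B) = 0.6280


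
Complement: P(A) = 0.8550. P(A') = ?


P(not A) = 1 - 0.8550 = 0.1450

P(not A) = 0.1450


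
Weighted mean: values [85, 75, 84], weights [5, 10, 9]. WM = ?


Numerator = 85*5 + 75*10 + 84*9 = 1931
Denominator = 5 + 10 + 9 = 24
WM = 1931/24 = 80.4583

WM = 80.4583


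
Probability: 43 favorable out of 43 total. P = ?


P = 43/43 = 1.0000

P = 1.0000


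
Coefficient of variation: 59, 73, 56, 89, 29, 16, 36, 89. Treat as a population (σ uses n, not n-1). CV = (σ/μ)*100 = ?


Mean = 55.8750
SD = 25.5070
CV = (25.5070/55.8750)*100 = 45.6502%

CV = 45.6502%


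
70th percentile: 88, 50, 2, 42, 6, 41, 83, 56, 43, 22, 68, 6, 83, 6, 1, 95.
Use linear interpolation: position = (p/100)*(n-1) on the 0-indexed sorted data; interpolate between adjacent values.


Sorted: 1, 2, 6, 6, 6, 22, 41, 42, 43, 50, 56, 68, 83, 83, 88, 95
n = 16
Index = 70/100 * 15 = 10.5000
Lower = data[10] = 56, Upper = data[11] = 68
P70 = 56 + 0.5000*(12) = 62.0000

P70 = 62.0000


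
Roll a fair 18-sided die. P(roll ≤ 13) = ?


Favorable outcomes (roll ≤ 13): 13
Total outcomes = 18
P = 13/18 = 0.7222

P = 0.7222


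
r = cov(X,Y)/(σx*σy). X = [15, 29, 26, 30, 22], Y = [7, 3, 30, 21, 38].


Mean X = 24.4000, Mean Y = 19.8000
SD X = 5.462600, SD Y = 13.287588
Cov = 4.480000
r = 4.480000/(5.462600*13.287588) = 0.0617

r = 0.0617


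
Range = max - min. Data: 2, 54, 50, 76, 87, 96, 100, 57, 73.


Max = 100, Min = 2
Range = 100 - 2 = 98

Range = 98


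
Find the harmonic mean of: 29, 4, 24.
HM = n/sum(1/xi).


Sum of reciprocals = 1/29 + 1/4 + 1/24 = 0.326149
HM = 3/0.326149 = 9.1982

HM = 9.1982


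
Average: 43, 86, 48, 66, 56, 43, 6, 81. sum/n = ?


Sum = 43 + 86 + 48 + 66 + 56 + 43 + 6 + 81 = 429
n = 8
Mean = 429/8 = 53.6250

Mean = 53.6250


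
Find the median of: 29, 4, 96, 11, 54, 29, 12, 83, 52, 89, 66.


Sorted: 4, 11, 12, 29, 29, 52, 54, 66, 83, 89, 96
n = 11 (odd)
Middle value = 52

Median = 52


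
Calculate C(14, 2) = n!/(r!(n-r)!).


C(14,2) = 14!/(2! × 12!)
= 87178291200/(2 × 479001600)
= 91

C(14,2) = 91


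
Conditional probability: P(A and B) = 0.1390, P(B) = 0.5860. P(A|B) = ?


P(A|B) = 0.1390/0.5860 = 0.2372

P(A|B) = 0.2372


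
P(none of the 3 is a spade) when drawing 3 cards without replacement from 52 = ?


P(no spades) = (39/52) × (38/51) × (37/50)
= 0.4135

P = 0.4135


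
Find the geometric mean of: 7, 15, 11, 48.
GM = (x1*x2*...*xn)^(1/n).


Product = 7 × 15 × 11 × 48 = 55440
GM = 55440^(1/4) = 15.3446

GM = 15.3446


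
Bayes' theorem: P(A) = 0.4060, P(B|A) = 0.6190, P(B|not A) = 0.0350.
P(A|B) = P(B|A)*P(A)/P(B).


P(B) = P(B|A)*P(A) + P(B|A')*P(A')
= 0.6190*0.4060 + 0.0350*0.5940
= 0.251314 + 0.020790 = 0.272104
P(A|B) = 0.251314/0.272104 = 0.9236

P(A|B) = 0.9236


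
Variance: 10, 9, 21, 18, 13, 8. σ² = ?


Mean = 13.1667
Squared deviations: 10.0278, 17.3611, 61.3611, 23.3611, 0.0278, 26.6944
Sum = 138.8333
Variance = 138.8333/6 = 23.1389

Variance = 23.1389
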